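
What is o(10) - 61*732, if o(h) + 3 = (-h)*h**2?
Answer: -45655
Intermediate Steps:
o(h) = -3 - h**3 (o(h) = -3 + (-h)*h**2 = -3 - h**3)
o(10) - 61*732 = (-3 - 1*10**3) - 61*732 = (-3 - 1*1000) - 44652 = (-3 - 1000) - 44652 = -1003 - 44652 = -45655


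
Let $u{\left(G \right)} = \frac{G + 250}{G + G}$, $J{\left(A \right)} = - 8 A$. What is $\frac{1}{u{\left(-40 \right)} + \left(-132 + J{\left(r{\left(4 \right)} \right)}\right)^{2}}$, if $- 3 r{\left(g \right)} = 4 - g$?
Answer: $\frac{8}{139371} \approx 5.7401 \cdot 10^{-5}$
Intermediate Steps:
$r{\left(g \right)} = - \frac{4}{3} + \frac{g}{3}$ ($r{\left(g \right)} = - \frac{4 - g}{3} = - \frac{4}{3} + \frac{g}{3}$)
$u{\left(G \right)} = \frac{250 + G}{2 G}$
$\frac{1}{u{\left(-40 \right)} + \left(-132 + J{\left(r{\left(4 \right)} \right)}\right)^{2}} = \frac{1}{\frac{250 - 40}{2 \left(-40\right)} + \left(-132 - 8 \left(- \frac{4}{3} + \frac{1}{3} \cdot 4\right)\right)^{2}} = \frac{1}{\frac{1}{2} \left(- \frac{1}{40}\right) 210 + \left(-132 - 8 \left(- \frac{4}{3} + \frac{4}{3}\right)\right)^{2}} = \frac{1}{- \frac{21}{8} + \left(-132 - 0\right)^{2}} = \frac{1}{- \frac{21}{8} + \left(-132 + 0\right)^{2}} = \frac{1}{- \frac{21}{8} + \left(-132\right)^{2}} = \frac{1}{- \frac{21}{8} + 17424} = \frac{1}{\frac{139371}{8}} = \frac{8}{139371}$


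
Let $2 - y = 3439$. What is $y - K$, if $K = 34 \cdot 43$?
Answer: $-4899$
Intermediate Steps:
$y = -3437$ ($y = 2 - 3439 = -3437$)
$K = 1462$
$y - K = -3437 - 1462 = -4899$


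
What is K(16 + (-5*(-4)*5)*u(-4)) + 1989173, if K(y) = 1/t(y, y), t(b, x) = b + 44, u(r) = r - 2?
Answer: 1074153419/540 ≈ 1.9892e+6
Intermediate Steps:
u(r) = -2 + r
t(b, x) = 44 + b
K(y) = 1/(44 + y)
K(16 + (-5*(-4)*5)*u(-4)) + 1989173 = 1/(44 + (16 + (-5*(-4)*5)*(-2 - 4))) + 1989173 = 1/(44 + (16 + (20*5)*(-6))) + 1989173 = 1/(44 + (16 + 100*(-6))) + 1989173 = 1/(44 + (16 - 600)) + 1989173 = 1/(44 - 584) + 1989173 = 1/(-540) + 1989173 = -1/540 + 1989173 = 1074153419/540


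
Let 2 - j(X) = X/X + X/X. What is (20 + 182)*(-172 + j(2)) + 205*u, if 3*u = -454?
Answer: -197302/3 ≈ -65767.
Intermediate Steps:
u = -454/3 (u = (⅓)*(-454) = -454/3 ≈ -151.33)
j(X) = 0 (j(X) = 2 - (X/X + X/X) = 2 - (1 + 1) = 2 - 1*2 = 2 - 2 = 0)
(20 + 182)*(-172 + j(2)) + 205*u = (20 + 182)*(-172 + 0) + 205*(-454/3) = 202*(-172) - 93070/3 = -34744 - 93070/3 = -197302/3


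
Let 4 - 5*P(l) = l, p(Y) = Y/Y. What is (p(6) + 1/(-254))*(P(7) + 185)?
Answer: 116633/635 ≈ 183.67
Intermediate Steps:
p(Y) = 1
P(l) = ⅘ - l/5
(p(6) + 1/(-254))*(P(7) + 185) = (1 + 1/(-254))*((⅘ - ⅕*7) + 185) = (1 - 1/254)*((⅘ - 7/5) + 185) = 253*(-⅗ + 185)/254 = (253/254)*(922/5) = 116633/635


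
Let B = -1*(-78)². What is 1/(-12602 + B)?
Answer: -1/18686 ≈ -5.3516e-5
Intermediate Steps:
B = -6084 (B = -1*6084 = -6084)
1/(-12602 + B) = 1/(-12602 - 6084) = 1/(-18686) = -1/18686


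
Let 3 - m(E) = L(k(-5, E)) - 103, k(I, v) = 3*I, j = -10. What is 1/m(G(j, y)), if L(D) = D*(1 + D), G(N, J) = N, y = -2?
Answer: -1/104 ≈ -0.0096154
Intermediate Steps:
m(E) = -104 (m(E) = 3 - ((3*(-5))*(1 + 3*(-5)) - 103) = 3 - (-15*(1 - 15) - 103) = 3 - (-15*(-14) - 103) = 3 - (210 - 103) = 3 - 1*107 = 3 - 107 = -104)
1/m(G(j, y)) = 1/(-104) = -1/104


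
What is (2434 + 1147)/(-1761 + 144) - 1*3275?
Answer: -5299256/1617 ≈ -3277.2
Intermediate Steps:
(2434 + 1147)/(-1761 + 144) - 1*3275 = 3581/(-1617) - 3275 = 3581*(-1/1617) - 3275 = -3581/1617 - 3275 = -5299256/1617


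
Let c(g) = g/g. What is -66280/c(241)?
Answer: -66280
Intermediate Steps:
c(g) = 1
-66280/c(241) = -66280/1 = -66280*1 = -66280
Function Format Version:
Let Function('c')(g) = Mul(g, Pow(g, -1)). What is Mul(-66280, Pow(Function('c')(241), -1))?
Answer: -66280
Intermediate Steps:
Function('c')(g) = 1
Mul(-66280, Pow(Function('c')(241), -1)) = Mul(-66280, Pow(1, -1)) = Mul(-66280, 1) = -66280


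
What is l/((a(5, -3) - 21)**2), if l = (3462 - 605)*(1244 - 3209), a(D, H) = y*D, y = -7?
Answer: -5614005/3136 ≈ -1790.2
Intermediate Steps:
a(D, H) = -7*D
l = -5614005 (l = 2857*(-1965) = -5614005)
l/((a(5, -3) - 21)**2) = -5614005/(-7*5 - 21)**2 = -5614005/(-35 - 21)**2 = -5614005/((-56)**2) = -5614005/3136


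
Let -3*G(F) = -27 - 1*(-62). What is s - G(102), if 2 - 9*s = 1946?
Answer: -613/3 ≈ -204.33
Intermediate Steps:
s = -216 (s = 2/9 - ⅑*1946 = 2/9 - 1946/9 = -216)
G(F) = -35/3 (G(F) = -(-27 - 1*(-62))/3 = -(-27 + 62)/3 = -⅓*35 = -35/3)
s - G(102) = -216 - 1*(-35/3) = -216 + 35/3 = -613/3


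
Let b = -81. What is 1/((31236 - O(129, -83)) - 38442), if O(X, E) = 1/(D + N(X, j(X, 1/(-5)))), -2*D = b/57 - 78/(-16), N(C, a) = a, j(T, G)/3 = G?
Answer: -3537/25486102 ≈ -0.00013878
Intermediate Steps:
j(T, G) = 3*G
D = -525/304 (D = -(-81/57 - 78/(-16))/2 = -(-81*1/57 - 78*(-1/16))/2 = -(-27/19 + 39/8)/2 = -½*525/152 = -525/304 ≈ -1.7270)
O(X, E) = -1520/3537 (O(X, E) = 1/(-525/304 + 3/(-5)) = 1/(-525/304 + 3*(-⅕)) = 1/(-525/304 - ⅗) = 1/(-3537/1520) = -1520/3537)
1/((31236 - O(129, -83)) - 38442) = 1/((31236 - 1*(-1520/3537)) - 38442) = 1/((31236 + 1520/3537) - 38442) = 1/(110483252/3537 - 38442) = 1/(-25486102/3537) = -3537/25486102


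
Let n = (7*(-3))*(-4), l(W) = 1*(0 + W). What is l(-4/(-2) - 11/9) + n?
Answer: 763/9 ≈ 84.778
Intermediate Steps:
l(W) = W (l(W) = 1*W = W)
n = 84 (n = -21*(-4) = 84)
l(-4/(-2) - 11/9) + n = (-4/(-2) - 11/9) + 84 = (-4*(-½) - 11*⅑) + 84 = (2 - 11/9) + 84 = 7/9 + 84 = 763/9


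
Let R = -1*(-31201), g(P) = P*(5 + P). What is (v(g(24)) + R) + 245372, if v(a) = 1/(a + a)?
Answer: 384989617/1392 ≈ 2.7657e+5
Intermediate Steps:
v(a) = 1/(2*a)
R = 31201
(v(g(24)) + R) + 245372 = (1/(2*((24*(5 + 24)))) + 31201) + 245372 = (1/(2*((24*29))) + 31201) + 245372 = ((1/2)/696 + 31201) + 245372 = ((1/2)*(1/696) + 31201) + 245372 = (1/1392 + 31201) + 245372 = 43431793/1392 + 245372 = 384989617/1392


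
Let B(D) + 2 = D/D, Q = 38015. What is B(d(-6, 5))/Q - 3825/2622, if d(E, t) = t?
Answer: -48469999/33225110 ≈ -1.4588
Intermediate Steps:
B(D) = -1 (B(D) = -2 + D/D = -2 + 1 = -1)
B(d(-6, 5))/Q - 3825/2622 = -1/38015 - 3825/2622 = -1*1/38015 - 3825*1/2622 = -1/38015 - 1275/874 = -48469999/33225110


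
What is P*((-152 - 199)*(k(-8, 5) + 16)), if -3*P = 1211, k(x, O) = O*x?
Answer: -3400488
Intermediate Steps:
P = -1211/3 (P = -⅓*1211 = -1211/3 ≈ -403.67)
P*((-152 - 199)*(k(-8, 5) + 16)) = -1211*(-152 - 199)*(5*(-8) + 16)/3 = -(-141687)*(-40 + 16) = -(-141687)*(-24) = -1211/3*8424 = -3400488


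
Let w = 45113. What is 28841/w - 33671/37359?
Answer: -441528904/1685376567 ≈ -0.26198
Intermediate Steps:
28841/w - 33671/37359 = 28841/45113 - 33671/37359 = -441528904/1685376567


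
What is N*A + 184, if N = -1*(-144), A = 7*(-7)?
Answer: -6872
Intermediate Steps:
A = -49
N = 144
N*A + 184 = 144*(-49) + 184 = -7056 + 184 = -6872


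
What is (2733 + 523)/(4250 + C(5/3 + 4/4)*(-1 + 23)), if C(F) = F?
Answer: 4884/6463 ≈ 0.75569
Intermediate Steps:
(2733 + 523)/(4250 + C(5/3 + 4/4)*(-1 + 23)) = (2733 + 523)/(4250 + (5/3 + 4/4)*(-1 + 23)) = 3256/(4250 + (5*(⅓) + 4*(¼))*22) = 3256/(4250 + (5/3 + 1)*22) = 3256/(4250 + (8/3)*22) = 3256/(4250 + 176/3) = 3256/(12926/3) = 3256*(3/12926) = 4884/6463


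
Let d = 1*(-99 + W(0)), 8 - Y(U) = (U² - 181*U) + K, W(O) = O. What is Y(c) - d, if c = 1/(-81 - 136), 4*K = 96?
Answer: 3869109/47089 ≈ 82.166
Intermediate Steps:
K = 24 (K = (¼)*96 = 24)
c = -1/217 (c = 1/(-217) = -1/217 ≈ -0.0046083)
Y(U) = -16 - U² + 181*U (Y(U) = 8 - ((U² - 181*U) + 24) = 8 - (24 + U² - 181*U) = 8 + (-24 - U² + 181*U) = -16 - U² + 181*U)
d = -99 (d = 1*(-99 + 0) = 1*(-99) = -99)
Y(c) - d = (-16 - (-1/217)² + 181*(-1/217)) - 1*(-99) = (-16 - 1*1/47089 - 181/217) + 99 = (-16 - 1/47089 - 181/217) + 99 = -792702/47089 + 99 = 3869109/47089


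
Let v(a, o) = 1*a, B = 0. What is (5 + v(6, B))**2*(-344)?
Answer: -41624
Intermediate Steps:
v(a, o) = a
(5 + v(6, B))**2*(-344) = (5 + 6)**2*(-344) = 11**2*(-344) = 121*(-344) = -41624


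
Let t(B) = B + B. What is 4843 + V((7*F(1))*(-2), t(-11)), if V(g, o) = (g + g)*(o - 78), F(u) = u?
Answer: 7643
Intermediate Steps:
t(B) = 2*B
V(g, o) = 2*g*(-78 + o) (V(g, o) = (2*g)*(-78 + o) = 2*g*(-78 + o))
4843 + V((7*F(1))*(-2), t(-11)) = 4843 + 2*((7*1)*(-2))*(-78 + 2*(-11)) = 4843 + 2*(7*(-2))*(-78 - 22) = 4843 + 2*(-14)*(-100) = 4843 + 2800 = 7643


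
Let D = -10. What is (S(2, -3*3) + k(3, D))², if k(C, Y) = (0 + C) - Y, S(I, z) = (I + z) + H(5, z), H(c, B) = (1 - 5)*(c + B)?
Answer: 484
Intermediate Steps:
H(c, B) = -4*B - 4*c (H(c, B) = -4*(B + c) = -4*B - 4*c)
S(I, z) = -20 + I - 3*z (S(I, z) = (I + z) + (-4*z - 4*5) = (I + z) + (-4*z - 20) = (I + z) + (-20 - 4*z) = -20 + I - 3*z)
k(C, Y) = C - Y
(S(2, -3*3) + k(3, D))² = ((-20 + 2 - (-9)*3) + (3 - 1*(-10)))² = ((-20 + 2 - 3*(-9)) + (3 + 10))² = ((-20 + 2 + 27) + 13)² = (9 + 13)² = 22² = 484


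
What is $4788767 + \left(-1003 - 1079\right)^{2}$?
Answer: $9123491$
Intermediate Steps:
$4788767 + \left(-1003 - 1079\right)^{2} = 4788767 + \left(-2082\right)^{2} = 4788767 + 4334724 = 9123491$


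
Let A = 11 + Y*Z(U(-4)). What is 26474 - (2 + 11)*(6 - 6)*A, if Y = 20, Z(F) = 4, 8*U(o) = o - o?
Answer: 26474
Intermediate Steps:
U(o) = 0 (U(o) = (o - o)/8 = (⅛)*0 = 0)
A = 91 (A = 11 + 20*4 = 11 + 80 = 91)
26474 - (2 + 11)*(6 - 6)*A = 26474 - (2 + 11)*(6 - 6)*91 = 26474 - 13*0*91 = 26474 - 0*91 = 26474 - 1*0 = 26474 + 0 = 26474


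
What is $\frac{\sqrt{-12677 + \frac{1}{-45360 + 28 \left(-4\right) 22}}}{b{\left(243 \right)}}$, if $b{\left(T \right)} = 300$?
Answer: $\frac{i \sqrt{4109128421}}{170800} \approx 0.37531 i$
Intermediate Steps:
$\frac{\sqrt{-12677 + \frac{1}{-45360 + 28 \left(-4\right) 22}}}{b{\left(243 \right)}} = \frac{\sqrt{-12677 + \frac{1}{-45360 + 28 \left(-4\right) 22}}}{300} = \sqrt{-12677 + \frac{1}{-45360 - 2464}} \cdot \frac{1}{300} = \sqrt{-12677 + \frac{1}{-47824}} \cdot \frac{1}{300} = \sqrt{-12677 - \frac{1}{47824}} \cdot \frac{1}{300} = \sqrt{- \frac{606264849}{47824}} \cdot \frac{1}{300} = \frac{3 i \sqrt{4109128421}}{1708} \cdot \frac{1}{300} = \frac{i \sqrt{4109128421}}{170800}$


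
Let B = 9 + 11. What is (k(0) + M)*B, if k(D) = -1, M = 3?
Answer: 40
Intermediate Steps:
B = 20
(k(0) + M)*B = (-1 + 3)*20 = 2*20 = 40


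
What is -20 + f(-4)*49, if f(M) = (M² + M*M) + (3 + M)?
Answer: 1499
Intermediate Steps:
f(M) = 3 + M + 2*M² (f(M) = (M² + M²) + (3 + M) = 2*M² + (3 + M) = 3 + M + 2*M²)
-20 + f(-4)*49 = -20 + (3 - 4 + 2*(-4)²)*49 = -20 + (3 - 4 + 2*16)*49 = -20 + (3 - 4 + 32)*49 = -20 + 31*49 = -20 + 1519 = 1499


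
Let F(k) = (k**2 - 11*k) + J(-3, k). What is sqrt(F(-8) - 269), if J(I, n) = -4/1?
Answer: 11*I ≈ 11.0*I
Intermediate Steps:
J(I, n) = -4 (J(I, n) = -4*1 = -4)
F(k) = -4 + k**2 - 11*k (F(k) = (k**2 - 11*k) - 4 = -4 + k**2 - 11*k)
sqrt(F(-8) - 269) = sqrt((-4 + (-8)**2 - 11*(-8)) - 269) = sqrt((-4 + 64 + 88) - 269) = sqrt(148 - 269) = sqrt(-121) = 11*I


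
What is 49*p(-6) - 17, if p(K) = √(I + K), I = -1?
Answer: -17 + 49*I*√7 ≈ -17.0 + 129.64*I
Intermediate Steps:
p(K) = √(-1 + K)
49*p(-6) - 17 = 49*√(-1 - 6) - 17 = 49*√(-7) - 17 = 49*(I*√7) - 17 = 49*I*√7 - 17 = -17 + 49*I*√7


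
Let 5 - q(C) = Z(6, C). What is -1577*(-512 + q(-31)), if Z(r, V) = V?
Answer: 750652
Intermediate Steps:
q(C) = 5 - C
-1577*(-512 + q(-31)) = -1577*(-512 + (5 - 1*(-31))) = -1577*(-512 + (5 + 31)) = -1577*(-512 + 36) = -1577*(-476) = 750652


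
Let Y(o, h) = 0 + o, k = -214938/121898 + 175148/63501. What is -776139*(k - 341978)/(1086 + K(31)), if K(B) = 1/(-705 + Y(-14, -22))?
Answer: 35171683462426494876919/143908356610477 ≈ 2.4440e+8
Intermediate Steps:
k = 3850706483/3870322449 (k = -214938*1/121898 + 175148*(1/63501) = -107469/60949 + 175148/63501 = 3850706483/3870322449 ≈ 0.99493)
Y(o, h) = o
K(B) = -1/719 (K(B) = 1/(-705 - 14) = 1/(-719) = -1/719)
-776139*(k - 341978)/(1086 + K(31)) = -776139*(3850706483/3870322449 - 341978)/(1086 - 1/719) = -776139/(780833/(719*(-1323561279757639/3870322449))) = -776139/((780833/719)*(-3870322449/1323561279757639)) = -776139/(-3022075488820017/951640560145742441) = -776139*(-951640560145742441/3022075488820017) = 35171683462426494876919/143908356610477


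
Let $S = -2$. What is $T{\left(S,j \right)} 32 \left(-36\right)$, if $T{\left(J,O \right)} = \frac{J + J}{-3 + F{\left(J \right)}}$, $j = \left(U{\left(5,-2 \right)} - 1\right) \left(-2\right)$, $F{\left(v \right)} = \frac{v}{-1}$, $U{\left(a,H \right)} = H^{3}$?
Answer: $-4608$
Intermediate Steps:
$F{\left(v \right)} = - v$ ($F{\left(v \right)} = v \left(-1\right) = - v$)
$j = 18$ ($j = \left(\left(-2\right)^{3} - 1\right) \left(-2\right) = \left(-8 - 1\right) \left(-2\right) = \left(-9\right) \left(-2\right) = 18$)
$T{\left(J,O \right)} = \frac{2 J}{-3 - J}$ ($T{\left(J,O \right)} = \frac{J + J}{-3 - J} = \frac{2 J}{-3 - J}$)
$T{\left(S,j \right)} 32 \left(-36\right) = \left(-2\right) \left(-2\right) \frac{1}{3 - 2} \cdot 32 \left(-36\right) = \left(-2\right) \left(-2\right) 1^{-1} \cdot 32 \left(-36\right) = \left(-2\right) \left(-2\right) 1 \cdot 32 \left(-36\right) = 4 \cdot 32 \left(-36\right) = 128 \left(-36\right) = -4608$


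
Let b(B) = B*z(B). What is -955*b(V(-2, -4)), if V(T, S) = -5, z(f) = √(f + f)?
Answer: 4775*I*√10 ≈ 15100.0*I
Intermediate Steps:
z(f) = √2*√f (z(f) = √(2*f) = √2*√f)
b(B) = √2*B^(3/2) (b(B) = B*(√2*√B) = √2*B^(3/2))
-955*b(V(-2, -4)) = -955*√2*(-5)^(3/2) = -955*√2*(-5*I*√5) = -(-4775)*I*√10 = 4775*I*√10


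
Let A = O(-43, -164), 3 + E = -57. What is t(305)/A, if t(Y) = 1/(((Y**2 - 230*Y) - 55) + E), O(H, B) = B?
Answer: -1/3732640 ≈ -2.6791e-7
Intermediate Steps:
E = -60 (E = -3 - 57 = -60)
A = -164
t(Y) = 1/(-115 + Y**2 - 230*Y) (t(Y) = 1/(((Y**2 - 230*Y) - 55) - 60) = 1/((-55 + Y**2 - 230*Y) - 60) = 1/(-115 + Y**2 - 230*Y))
t(305)/A = 1/(-115 + 305**2 - 230*305*(-164)) = -1/164/(-115 + 93025 - 70150) = -1/164/22760 = (1/22760)*(-1/164) = -1/3732640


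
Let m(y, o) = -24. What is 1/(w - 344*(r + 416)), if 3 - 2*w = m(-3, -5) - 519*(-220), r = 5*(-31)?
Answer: -2/293721 ≈ -6.8092e-6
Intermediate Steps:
r = -155
w = -114153/2 (w = 3/2 - (-24 - 519*(-220))/2 = 3/2 - (-24 + 114180)/2 = 3/2 - ½*114156 = 3/2 - 57078 = -114153/2 ≈ -57077.)
1/(w - 344*(r + 416)) = 1/(-114153/2 - 344*(-155 + 416)) = 1/(-114153/2 - 344*261) = 1/(-114153/2 - 89784) = 1/(-293721/2) = -2/293721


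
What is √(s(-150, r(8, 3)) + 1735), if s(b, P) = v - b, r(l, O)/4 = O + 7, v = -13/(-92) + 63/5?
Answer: √100390515/230 ≈ 43.563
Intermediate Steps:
v = 5861/460 (v = -13*(-1/92) + 63*(⅕) = 13/92 + 63/5 = 5861/460 ≈ 12.741)
r(l, O) = 28 + 4*O (r(l, O) = 4*(O + 7) = 4*(7 + O) = 28 + 4*O)
s(b, P) = 5861/460 - b
√(s(-150, r(8, 3)) + 1735) = √((5861/460 - 1*(-150)) + 1735) = √((5861/460 + 150) + 1735) = √(74861/460 + 1735) = √(872961/460) = √100390515/230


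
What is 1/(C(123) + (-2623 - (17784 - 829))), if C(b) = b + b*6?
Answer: -1/18717 ≈ -5.3427e-5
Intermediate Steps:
C(b) = 7*b (C(b) = b + 6*b = 7*b)
1/(C(123) + (-2623 - (17784 - 829))) = 1/(7*123 + (-2623 - (17784 - 829))) = 1/(861 + (-2623 - 1*16955)) = 1/(861 + (-2623 - 16955)) = 1/(861 - 19578) = 1/(-18717) = -1/18717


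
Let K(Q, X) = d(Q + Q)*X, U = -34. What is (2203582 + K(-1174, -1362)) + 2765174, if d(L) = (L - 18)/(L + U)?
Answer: 1972059050/397 ≈ 4.9674e+6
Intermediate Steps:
d(L) = (-18 + L)/(-34 + L) (d(L) = (L - 18)/(L - 34) = (-18 + L)/(-34 + L))
K(Q, X) = X*(-18 + 2*Q)/(-34 + 2*Q) (K(Q, X) = ((-18 + (Q + Q))/(-34 + (Q + Q)))*X = ((-18 + 2*Q)/(-34 + 2*Q))*X = X*(-18 + 2*Q)/(-34 + 2*Q))
(2203582 + K(-1174, -1362)) + 2765174 = (2203582 - 1362*(-9 - 1174)/(-17 - 1174)) + 2765174 = (2203582 - 1362*(-1183)/(-1191)) + 2765174 = (2203582 - 1362*(-1/1191)*(-1183)) + 2765174 = (2203582 - 537082/397) + 2765174 = 874284972/397 + 2765174 = 1972059050/397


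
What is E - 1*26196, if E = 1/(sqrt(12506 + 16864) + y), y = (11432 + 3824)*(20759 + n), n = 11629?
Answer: -1065941455463083786436/40691000742982369 - sqrt(29370)/244146004457894214 ≈ -26196.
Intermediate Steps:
y = 494111328 (y = (11432 + 3824)*(20759 + 11629) = 15256*32388 = 494111328)
E = 1/(494111328 + sqrt(29370)) (E = 1/(sqrt(12506 + 16864) + 494111328) = 1/(sqrt(29370) + 494111328) = 1/(494111328 + sqrt(29370)) ≈ 2.0238e-9)
E - 1*26196 = (82351888/40691000742982369 - sqrt(29370)/244146004457894214) - 1*26196 = (82351888/40691000742982369 - sqrt(29370)/244146004457894214) - 26196 = -1065941455463083786436/40691000742982369 - sqrt(29370)/244146004457894214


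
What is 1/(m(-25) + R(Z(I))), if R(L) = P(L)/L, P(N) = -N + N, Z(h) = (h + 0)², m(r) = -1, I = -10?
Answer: -1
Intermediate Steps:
Z(h) = h²
P(N) = 0
R(L) = 0 (R(L) = 0/L = 0)
1/(m(-25) + R(Z(I))) = 1/(-1 + 0) = 1/(-1) = -1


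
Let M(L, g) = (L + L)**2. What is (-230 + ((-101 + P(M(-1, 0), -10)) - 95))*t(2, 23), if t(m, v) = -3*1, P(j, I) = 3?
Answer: 1269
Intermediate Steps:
M(L, g) = 4*L**2 (M(L, g) = (2*L)**2 = 4*L**2)
t(m, v) = -3
(-230 + ((-101 + P(M(-1, 0), -10)) - 95))*t(2, 23) = (-230 + ((-101 + 3) - 95))*(-3) = (-230 + (-98 - 95))*(-3) = (-230 - 193)*(-3) = -423*(-3) = 1269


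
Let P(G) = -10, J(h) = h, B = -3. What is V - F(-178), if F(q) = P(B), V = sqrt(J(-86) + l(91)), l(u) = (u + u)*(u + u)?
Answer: 10 + sqrt(33038) ≈ 191.76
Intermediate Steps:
l(u) = 4*u**2 (l(u) = (2*u)*(2*u) = 4*u**2)
V = sqrt(33038) (V = sqrt(-86 + 4*91**2) = sqrt(-86 + 4*8281) = sqrt(-86 + 33124) = sqrt(33038) ≈ 181.76)
F(q) = -10
V - F(-178) = sqrt(33038) - 1*(-10) = sqrt(33038) + 10 = 10 + sqrt(33038)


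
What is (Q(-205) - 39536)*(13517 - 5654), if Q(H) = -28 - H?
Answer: -309479817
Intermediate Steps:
(Q(-205) - 39536)*(13517 - 5654) = ((-28 - 1*(-205)) - 39536)*(13517 - 5654) = ((-28 + 205) - 39536)*7863 = (177 - 39536)*7863 = -39359*7863 = -309479817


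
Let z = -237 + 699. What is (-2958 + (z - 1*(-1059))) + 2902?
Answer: 1465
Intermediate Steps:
z = 462
(-2958 + (z - 1*(-1059))) + 2902 = (-2958 + (462 - 1*(-1059))) + 2902 = (-2958 + (462 + 1059)) + 2902 = (-2958 + 1521) + 2902 = -1437 + 2902 = 1465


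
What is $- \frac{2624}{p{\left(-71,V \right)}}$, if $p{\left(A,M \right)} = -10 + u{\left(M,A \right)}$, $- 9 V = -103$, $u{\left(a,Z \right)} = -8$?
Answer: $\frac{1312}{9} \approx 145.78$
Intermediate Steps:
$V = \frac{103}{9}$ ($V = \left(- \frac{1}{9}\right) \left(-103\right) = \frac{103}{9} \approx 11.444$)
$p{\left(A,M \right)} = -18$ ($p{\left(A,M \right)} = -10 - 8 = -18$)
$- \frac{2624}{p{\left(-71,V \right)}} = - \frac{2624}{-18} = \left(-2624\right) \left(- \frac{1}{18}\right) = \frac{1312}{9}$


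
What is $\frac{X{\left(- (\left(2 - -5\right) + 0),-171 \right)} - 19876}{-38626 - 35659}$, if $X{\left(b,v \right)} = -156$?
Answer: $\frac{20032}{74285} \approx 0.26966$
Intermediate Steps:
$\frac{X{\left(- (\left(2 - -5\right) + 0),-171 \right)} - 19876}{-38626 - 35659} = \frac{-156 - 19876}{-38626 - 35659} = - \frac{20032}{-74285} = \left(-20032\right) \left(- \frac{1}{74285}\right) = \frac{20032}{74285}$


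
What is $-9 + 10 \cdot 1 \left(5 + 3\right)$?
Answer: $71$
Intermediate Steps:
$-9 + 10 \cdot 1 \left(5 + 3\right) = -9 + 10 \cdot 1 \cdot 8 = -9 + 10 \cdot 8 = -9 + 80 = 71$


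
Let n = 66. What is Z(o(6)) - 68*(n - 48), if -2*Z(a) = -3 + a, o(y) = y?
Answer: -2451/2 ≈ -1225.5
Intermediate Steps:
Z(a) = 3/2 - a/2 (Z(a) = -(-3 + a)/2 = 3/2 - a/2)
Z(o(6)) - 68*(n - 48) = (3/2 - ½*6) - 68*(66 - 48) = (3/2 - 3) - 68*18 = -3/2 - 1224 = -2451/2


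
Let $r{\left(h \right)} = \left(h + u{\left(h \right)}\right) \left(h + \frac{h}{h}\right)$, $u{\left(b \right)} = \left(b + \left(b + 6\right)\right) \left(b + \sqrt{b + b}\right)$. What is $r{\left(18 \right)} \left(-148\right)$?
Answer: $-2885112$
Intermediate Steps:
$u{\left(b \right)} = \left(6 + 2 b\right) \left(b + \sqrt{2} \sqrt{b}\right)$ ($u{\left(b \right)} = \left(b + \left(6 + b\right)\right) \left(b + \sqrt{2 b}\right) = \left(6 + 2 b\right) \left(b + \sqrt{2} \sqrt{b}\right)$)
$r{\left(h \right)} = \left(1 + h\right) \left(2 h^{2} + 7 h + 2 \sqrt{2} h^{\frac{3}{2}} + 6 \sqrt{2} \sqrt{h}\right)$ ($r{\left(h \right)} = \left(h + \left(2 h^{2} + 6 h + 2 \sqrt{2} h^{\frac{3}{2}} + 6 \sqrt{2} \sqrt{h}\right)\right) \left(h + \frac{h}{h}\right) = \left(2 h^{2} + 7 h + 2 \sqrt{2} h^{\frac{3}{2}} + 6 \sqrt{2} \sqrt{h}\right) \left(h + 1\right) = \left(2 h^{2} + 7 h + 2 \sqrt{2} h^{\frac{3}{2}} + 6 \sqrt{2} \sqrt{h}\right) \left(1 + h\right) = \left(1 + h\right) \left(2 h^{2} + 7 h + 2 \sqrt{2} h^{\frac{3}{2}} + 6 \sqrt{2} \sqrt{h}\right)$)
$r{\left(18 \right)} \left(-148\right) = \left(2 \cdot 18^{3} + 7 \cdot 18 + 9 \cdot 18^{2} + 2 \sqrt{2} \cdot 18^{\frac{5}{2}} + 6 \sqrt{2} \sqrt{18} + 8 \sqrt{2} \cdot 18^{\frac{3}{2}}\right) \left(-148\right) = \left(2 \cdot 5832 + 126 + 9 \cdot 324 + 2 \sqrt{2} \cdot 972 \sqrt{2} + 6 \sqrt{2} \cdot 3 \sqrt{2} + 8 \sqrt{2} \cdot 54 \sqrt{2}\right) \left(-148\right) = \left(11664 + 126 + 2916 + 3888 + 36 + 864\right) \left(-148\right) = 19494 \left(-148\right) = -2885112$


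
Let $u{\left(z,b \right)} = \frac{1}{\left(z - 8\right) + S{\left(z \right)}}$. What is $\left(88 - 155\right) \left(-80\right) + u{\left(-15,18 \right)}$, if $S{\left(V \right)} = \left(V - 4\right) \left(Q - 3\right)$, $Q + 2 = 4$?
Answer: $\frac{21439}{4} \approx 5359.8$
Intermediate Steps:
$Q = 2$ ($Q = -2 + 4 = 2$)
$S{\left(V \right)} = 4 - V$ ($S{\left(V \right)} = \left(V - 4\right) \left(2 - 3\right) = \left(-4 + V\right) \left(-1\right) = 4 - V$)
$u{\left(z,b \right)} = - \frac{1}{4}$ ($u{\left(z,b \right)} = \frac{1}{\left(z - 8\right) - \left(-4 + z\right)} = \frac{1}{\left(-8 + z\right) - \left(-4 + z\right)} = \frac{1}{-4} = - \frac{1}{4}$)
$\left(88 - 155\right) \left(-80\right) + u{\left(-15,18 \right)} = \left(88 - 155\right) \left(-80\right) - \frac{1}{4} = \left(-67\right) \left(-80\right) - \frac{1}{4} = 5360 - \frac{1}{4} = \frac{21439}{4}$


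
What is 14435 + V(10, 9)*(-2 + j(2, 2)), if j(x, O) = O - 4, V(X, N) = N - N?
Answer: 14435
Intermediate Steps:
V(X, N) = 0
j(x, O) = -4 + O
14435 + V(10, 9)*(-2 + j(2, 2)) = 14435 + 0*(-2 + (-4 + 2)) = 14435 + 0*(-2 - 2) = 14435 + 0*(-4) = 14435 + 0 = 14435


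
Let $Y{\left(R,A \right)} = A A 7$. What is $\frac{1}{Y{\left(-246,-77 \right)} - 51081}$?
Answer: $- \frac{1}{9578} \approx -0.00010441$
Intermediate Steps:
$Y{\left(R,A \right)} = 7 A^{2}$ ($Y{\left(R,A \right)} = A^{2} \cdot 7 = 7 A^{2}$)
$\frac{1}{Y{\left(-246,-77 \right)} - 51081} = \frac{1}{7 \left(-77\right)^{2} - 51081} = \frac{1}{7 \cdot 5929 - 51081} = \frac{1}{41503 - 51081} = \frac{1}{-9578} = - \frac{1}{9578}$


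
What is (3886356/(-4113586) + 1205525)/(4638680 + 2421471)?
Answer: 2479513438147/14521269155743 ≈ 0.17075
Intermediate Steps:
(3886356/(-4113586) + 1205525)/(4638680 + 2421471) = (3886356*(-1/4113586) + 1205525)/7060151 = (-1943178/2056793 + 1205525)*(1/7060151) = (2479513438147/2056793)*(1/7060151) = 2479513438147/14521269155743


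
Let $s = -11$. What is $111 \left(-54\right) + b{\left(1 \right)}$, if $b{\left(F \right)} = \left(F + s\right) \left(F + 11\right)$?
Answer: $-6114$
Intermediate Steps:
$b{\left(F \right)} = \left(-11 + F\right) \left(11 + F\right)$ ($b{\left(F \right)} = \left(F - 11\right) \left(F + 11\right) = \left(-11 + F\right) \left(11 + F\right)$)
$111 \left(-54\right) + b{\left(1 \right)} = 111 \left(-54\right) - \left(121 - 1^{2}\right) = -5994 + \left(-121 + 1\right) = -5994 - 120 = -6114$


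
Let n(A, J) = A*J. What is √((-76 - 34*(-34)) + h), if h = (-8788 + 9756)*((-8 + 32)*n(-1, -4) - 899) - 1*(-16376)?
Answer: 2*I*√189962 ≈ 871.69*I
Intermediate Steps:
h = -760928 (h = (-8788 + 9756)*((-8 + 32)*(-1*(-4)) - 899) - 1*(-16376) = 968*(24*4 - 899) + 16376 = 968*(96 - 899) + 16376 = 968*(-803) + 16376 = -777304 + 16376 = -760928)
√((-76 - 34*(-34)) + h) = √((-76 - 34*(-34)) - 760928) = √((-76 + 1156) - 760928) = √(1080 - 760928) = √(-759848) = 2*I*√189962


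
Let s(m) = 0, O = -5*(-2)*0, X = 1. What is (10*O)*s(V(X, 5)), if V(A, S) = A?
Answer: 0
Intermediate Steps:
O = 0 (O = 10*0 = 0)
(10*O)*s(V(X, 5)) = (10*0)*0 = 0*0 = 0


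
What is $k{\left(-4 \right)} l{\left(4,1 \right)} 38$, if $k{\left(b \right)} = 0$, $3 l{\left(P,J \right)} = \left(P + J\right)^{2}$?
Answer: $0$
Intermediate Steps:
$l{\left(P,J \right)} = \frac{\left(J + P\right)^{2}}{3}$ ($l{\left(P,J \right)} = \frac{\left(P + J\right)^{2}}{3} = \frac{\left(J + P\right)^{2}}{3}$)
$k{\left(-4 \right)} l{\left(4,1 \right)} 38 = 0 \frac{\left(1 + 4\right)^{2}}{3} \cdot 38 = 0 \frac{5^{2}}{3} \cdot 38 = 0 \cdot \frac{1}{3} \cdot 25 \cdot 38 = 0 \cdot \frac{25}{3} \cdot 38 = 0 \cdot 38 = 0$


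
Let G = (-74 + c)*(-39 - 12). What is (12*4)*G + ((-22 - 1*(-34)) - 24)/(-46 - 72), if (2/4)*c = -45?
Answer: 23686854/59 ≈ 4.0147e+5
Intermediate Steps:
c = -90 (c = 2*(-45) = -90)
G = 8364 (G = (-74 - 90)*(-39 - 12) = -164*(-51) = 8364)
(12*4)*G + ((-22 - 1*(-34)) - 24)/(-46 - 72) = (12*4)*8364 + ((-22 - 1*(-34)) - 24)/(-46 - 72) = 48*8364 + ((-22 + 34) - 24)/(-118) = 401472 + (12 - 24)*(-1/118) = 401472 - 12*(-1/118) = 401472 + 6/59 = 23686854/59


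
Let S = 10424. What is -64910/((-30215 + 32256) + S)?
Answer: -12982/2493 ≈ -5.2074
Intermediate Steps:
-64910/((-30215 + 32256) + S) = -64910/((-30215 + 32256) + 10424) = -64910/(2041 + 10424) = -64910/12465 = -64910*1/12465 = -12982/2493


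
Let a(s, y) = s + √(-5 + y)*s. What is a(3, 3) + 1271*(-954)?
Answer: -1212531 + 3*I*√2 ≈ -1.2125e+6 + 4.2426*I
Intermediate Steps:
a(s, y) = s + s*√(-5 + y)
a(3, 3) + 1271*(-954) = 3*(1 + √(-5 + 3)) + 1271*(-954) = 3*(1 + √(-2)) - 1212534 = 3*(1 + I*√2) - 1212534 = (3 + 3*I*√2) - 1212534 = -1212531 + 3*I*√2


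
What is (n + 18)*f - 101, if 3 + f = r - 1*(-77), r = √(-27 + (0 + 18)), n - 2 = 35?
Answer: 3969 + 165*I ≈ 3969.0 + 165.0*I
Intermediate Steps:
n = 37 (n = 2 + 35 = 37)
r = 3*I (r = √(-27 + 18) = √(-9) = 3*I ≈ 3.0*I)
f = 74 + 3*I (f = -3 + (3*I - 1*(-77)) = -3 + (3*I + 77) = -3 + (77 + 3*I) = 74 + 3*I ≈ 74.0 + 3.0*I)
(n + 18)*f - 101 = (37 + 18)*(74 + 3*I) - 101 = 55*(74 + 3*I) - 101 = (4070 + 165*I) - 101 = 3969 + 165*I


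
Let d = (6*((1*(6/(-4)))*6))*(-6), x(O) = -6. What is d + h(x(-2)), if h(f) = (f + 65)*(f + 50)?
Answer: 2920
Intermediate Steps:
h(f) = (50 + f)*(65 + f) (h(f) = (65 + f)*(50 + f) = (50 + f)*(65 + f))
d = 324 (d = (6*((1*(6*(-¼)))*6))*(-6) = (6*((1*(-3/2))*6))*(-6) = (6*(-3/2*6))*(-6) = (6*(-9))*(-6) = -54*(-6) = 324)
d + h(x(-2)) = 324 + (3250 + (-6)² + 115*(-6)) = 324 + (3250 + 36 - 690) = 324 + 2596 = 2920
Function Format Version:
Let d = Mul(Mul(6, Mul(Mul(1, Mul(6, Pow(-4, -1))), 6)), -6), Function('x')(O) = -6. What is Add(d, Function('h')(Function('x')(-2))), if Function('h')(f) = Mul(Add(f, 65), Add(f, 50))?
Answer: 2920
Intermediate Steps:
Function('h')(f) = Mul(Add(50, f), Add(65, f)) (Function('h')(f) = Mul(Add(65, f), Add(50, f)) = Mul(Add(50, f), Add(65, f)))
d = 324 (d = Mul(Mul(6, Mul(Mul(1, Mul(6, Rational(-1, 4))), 6)), -6) = Mul(Mul(6, Mul(Mul(1, Rational(-3, 2)), 6)), -6) = Mul(Mul(6, Mul(Rational(-3, 2), 6)), -6) = Mul(Mul(6, -9), -6) = Mul(-54, -6) = 324)
Add(d, Function('h')(Function('x')(-2))) = Add(324, Add(3250, Pow(-6, 2), Mul(115, -6))) = Add(324, Add(3250, 36, -690)) = Add(324, 2596) = 2920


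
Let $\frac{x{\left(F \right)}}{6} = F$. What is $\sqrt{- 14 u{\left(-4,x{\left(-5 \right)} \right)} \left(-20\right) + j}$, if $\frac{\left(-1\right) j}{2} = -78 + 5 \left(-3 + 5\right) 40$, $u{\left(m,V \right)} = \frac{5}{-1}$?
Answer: $2 i \sqrt{511} \approx 45.211 i$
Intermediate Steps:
$x{\left(F \right)} = 6 F$
$u{\left(m,V \right)} = -5$ ($u{\left(m,V \right)} = 5 \left(-1\right) = -5$)
$j = -644$ ($j = - 2 \left(-78 + 5 \left(-3 + 5\right) 40\right) = - 2 \left(-78 + 5 \cdot 2 \cdot 40\right) = - 2 \left(-78 + 10 \cdot 40\right) = - 2 \left(-78 + 400\right) = \left(-2\right) 322 = -644$)
$\sqrt{- 14 u{\left(-4,x{\left(-5 \right)} \right)} \left(-20\right) + j} = \sqrt{\left(-14\right) \left(-5\right) \left(-20\right) - 644} = \sqrt{70 \left(-20\right) - 644} = \sqrt{-1400 - 644} = \sqrt{-2044} = 2 i \sqrt{511}$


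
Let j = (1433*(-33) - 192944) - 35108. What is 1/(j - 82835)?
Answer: -1/358176 ≈ -2.7919e-6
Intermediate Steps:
j = -275341 (j = (-47289 - 192944) - 35108 = -240233 - 35108 = -275341)
1/(j - 82835) = 1/(-275341 - 82835) = 1/(-358176) = -1/358176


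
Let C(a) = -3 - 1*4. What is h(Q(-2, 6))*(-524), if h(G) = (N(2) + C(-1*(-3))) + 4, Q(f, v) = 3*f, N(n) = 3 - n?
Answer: 1048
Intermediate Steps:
C(a) = -7 (C(a) = -3 - 4 = -7)
h(G) = -2 (h(G) = ((3 - 1*2) - 7) + 4 = ((3 - 2) - 7) + 4 = (1 - 7) + 4 = -6 + 4 = -2)
h(Q(-2, 6))*(-524) = -2*(-524) = 1048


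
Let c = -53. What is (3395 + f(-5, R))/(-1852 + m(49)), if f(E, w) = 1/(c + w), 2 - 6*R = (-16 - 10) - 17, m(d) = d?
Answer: -102981/54691 ≈ -1.8830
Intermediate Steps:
R = 15/2 (R = 1/3 - ((-16 - 10) - 17)/6 = 1/3 - (-26 - 17)/6 = 1/3 - 1/6*(-43) = 1/3 + 43/6 = 15/2 ≈ 7.5000)
f(E, w) = 1/(-53 + w)
(3395 + f(-5, R))/(-1852 + m(49)) = (3395 + 1/(-53 + 15/2))/(-1852 + 49) = (3395 + 1/(-91/2))/(-1803) = (3395 - 2/91)*(-1/1803) = (308943/91)*(-1/1803) = -102981/54691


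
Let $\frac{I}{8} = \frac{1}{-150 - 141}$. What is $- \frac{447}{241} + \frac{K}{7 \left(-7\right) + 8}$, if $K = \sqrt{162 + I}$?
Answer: $- \frac{447}{241} - \frac{\sqrt{13715994}}{11931} \approx -2.1652$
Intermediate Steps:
$I = - \frac{8}{291}$ ($I = \frac{8}{-150 - 141} = \frac{8}{-291} = 8 \left(- \frac{1}{291}\right) = - \frac{8}{291} \approx -0.027491$)
$K = \frac{\sqrt{13715994}}{291}$ ($K = \sqrt{162 - \frac{8}{291}} = \sqrt{\frac{47134}{291}} = \frac{\sqrt{13715994}}{291} \approx 12.727$)
$- \frac{447}{241} + \frac{K}{7 \left(-7\right) + 8} = - \frac{447}{241} + \frac{\frac{1}{291} \sqrt{13715994}}{7 \left(-7\right) + 8} = \left(-447\right) \frac{1}{241} + \frac{\frac{1}{291} \sqrt{13715994}}{-49 + 8} = - \frac{447}{241} + \frac{\frac{1}{291} \sqrt{13715994}}{-41} = - \frac{447}{241} + \frac{\sqrt{13715994}}{291} \left(- \frac{1}{41}\right) = - \frac{447}{241} - \frac{\sqrt{13715994}}{11931}$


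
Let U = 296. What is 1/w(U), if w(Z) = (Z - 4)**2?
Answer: 1/85264 ≈ 1.1728e-5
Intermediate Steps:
w(Z) = (-4 + Z)**2
1/w(U) = 1/((-4 + 296)**2) = 1/(292**2) = 1/85264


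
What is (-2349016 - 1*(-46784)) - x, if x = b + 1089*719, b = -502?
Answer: -3084721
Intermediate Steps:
x = 782489 (x = -502 + 1089*719 = -502 + 782991 = 782489)
(-2349016 - 1*(-46784)) - x = (-2349016 - 1*(-46784)) - 1*782489 = (-2349016 + 46784) - 782489 = -2302232 - 782489 = -3084721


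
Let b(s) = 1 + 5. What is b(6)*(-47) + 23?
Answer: -259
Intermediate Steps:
b(s) = 6
b(6)*(-47) + 23 = 6*(-47) + 23 = -282 + 23 = -259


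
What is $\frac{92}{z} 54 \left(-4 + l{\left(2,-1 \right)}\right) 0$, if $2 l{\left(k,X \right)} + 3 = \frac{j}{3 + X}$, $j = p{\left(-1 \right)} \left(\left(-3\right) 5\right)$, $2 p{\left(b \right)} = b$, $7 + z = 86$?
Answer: $0$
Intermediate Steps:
$z = 79$ ($z = -7 + 86 = 79$)
$p{\left(b \right)} = \frac{b}{2}$
$j = \frac{15}{2}$ ($j = \frac{1}{2} \left(-1\right) \left(\left(-3\right) 5\right) = \left(- \frac{1}{2}\right) \left(-15\right) = \frac{15}{2} \approx 7.5$)
$l{\left(k,X \right)} = - \frac{3}{2} + \frac{15}{4 \left(3 + X\right)}$ ($l{\left(k,X \right)} = - \frac{3}{2} + \frac{\frac{15}{2} \frac{1}{3 + X}}{2} = - \frac{3}{2} + \frac{15}{4 \left(3 + X\right)}$)
$\frac{92}{z} 54 \left(-4 + l{\left(2,-1 \right)}\right) 0 = \frac{92}{79} \cdot 54 \left(-4 + \frac{3 \left(-1 - -2\right)}{4 \left(3 - 1\right)}\right) 0 = 92 \cdot \frac{1}{79} \cdot 54 \left(-4 + \frac{3 \left(-1 + 2\right)}{4 \cdot 2}\right) 0 = \frac{92}{79} \cdot 54 \left(-4 + \frac{3}{4} \cdot \frac{1}{2} \cdot 1\right) 0 = \frac{4968 \left(-4 + \frac{3}{8}\right) 0}{79} = \frac{4968 \left(\left(- \frac{29}{8}\right) 0\right)}{79} = \frac{4968}{79} \cdot 0 = 0$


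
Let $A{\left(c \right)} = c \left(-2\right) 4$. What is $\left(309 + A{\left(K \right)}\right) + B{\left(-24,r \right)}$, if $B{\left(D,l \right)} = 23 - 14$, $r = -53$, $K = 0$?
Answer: $318$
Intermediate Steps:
$B{\left(D,l \right)} = 9$
$A{\left(c \right)} = - 8 c$ ($A{\left(c \right)} = - 2 c 4 = - 8 c$)
$\left(309 + A{\left(K \right)}\right) + B{\left(-24,r \right)} = \left(309 - 0\right) + 9 = \left(309 + 0\right) + 9 = 309 + 9 = 318$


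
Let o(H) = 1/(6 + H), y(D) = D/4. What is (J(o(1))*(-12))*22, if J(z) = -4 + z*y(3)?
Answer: 7194/7 ≈ 1027.7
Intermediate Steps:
y(D) = D/4 (y(D) = D*(¼) = D/4)
J(z) = -4 + 3*z/4 (J(z) = -4 + z*((¼)*3) = -4 + z*(¾) = -4 + 3*z/4)
(J(o(1))*(-12))*22 = ((-4 + 3/(4*(6 + 1)))*(-12))*22 = ((-4 + (¾)/7)*(-12))*22 = ((-4 + (¾)*(⅐))*(-12))*22 = ((-4 + 3/28)*(-12))*22 = -109/28*(-12)*22 = (327/7)*22 = 7194/7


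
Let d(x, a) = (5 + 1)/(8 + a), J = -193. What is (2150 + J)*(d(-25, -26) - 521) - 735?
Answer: -3062953/3 ≈ -1.0210e+6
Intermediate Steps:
d(x, a) = 6/(8 + a)
(2150 + J)*(d(-25, -26) - 521) - 735 = (2150 - 193)*(6/(8 - 26) - 521) - 735 = 1957*(6/(-18) - 521) - 735 = 1957*(6*(-1/18) - 521) - 735 = 1957*(-⅓ - 521) - 735 = 1957*(-1564/3) - 735 = -3060748/3 - 735 = -3062953/3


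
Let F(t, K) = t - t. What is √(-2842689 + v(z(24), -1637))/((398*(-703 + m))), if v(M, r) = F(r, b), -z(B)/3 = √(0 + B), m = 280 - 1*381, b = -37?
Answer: -I*√2842689/319992 ≈ -0.005269*I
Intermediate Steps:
m = -101 (m = 280 - 381 = -101)
z(B) = -3*√B (z(B) = -3*√(0 + B) = -3*√B)
F(t, K) = 0
v(M, r) = 0
√(-2842689 + v(z(24), -1637))/((398*(-703 + m))) = √(-2842689 + 0)/((398*(-703 - 101))) = √(-2842689)/((398*(-804))) = (I*√2842689)/(-319992) = (I*√2842689)*(-1/319992) = -I*√2842689/319992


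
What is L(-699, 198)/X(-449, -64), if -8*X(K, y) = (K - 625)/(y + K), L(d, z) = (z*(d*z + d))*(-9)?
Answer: -169548539688/179 ≈ -9.4720e+8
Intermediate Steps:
L(d, z) = -9*z*(d + d*z) (L(d, z) = (z*(d + d*z))*(-9) = -9*z*(d + d*z))
X(K, y) = -(-625 + K)/(8*(K + y)) (X(K, y) = -(K - 625)/(8*(y + K)) = -(-625 + K)/(8*(K + y)))
L(-699, 198)/X(-449, -64) = (-9*(-699)*198*(1 + 198))/(((625 - 1*(-449))/(8*(-449 - 64)))) = (-9*(-699)*198*199)/(((⅛)*(625 + 449)/(-513))) = 247877982/(((⅛)*(-1/513)*1074)) = 247877982/(-179/684) = 247877982*(-684/179) = -169548539688/179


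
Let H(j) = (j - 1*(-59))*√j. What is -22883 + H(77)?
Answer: -22883 + 136*√77 ≈ -21690.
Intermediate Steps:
H(j) = √j*(59 + j) (H(j) = (j + 59)*√j = (59 + j)*√j = √j*(59 + j))
-22883 + H(77) = -22883 + √77*(59 + 77) = -22883 + √77*136 = -22883 + 136*√77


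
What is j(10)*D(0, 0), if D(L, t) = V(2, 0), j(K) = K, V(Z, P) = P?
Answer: 0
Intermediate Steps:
D(L, t) = 0
j(10)*D(0, 0) = 10*0 = 0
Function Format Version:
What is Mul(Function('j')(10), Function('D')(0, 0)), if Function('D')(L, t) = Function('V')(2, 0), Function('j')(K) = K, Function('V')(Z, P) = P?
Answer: 0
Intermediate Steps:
Function('D')(L, t) = 0
Mul(Function('j')(10), Function('D')(0, 0)) = Mul(10, 0) = 0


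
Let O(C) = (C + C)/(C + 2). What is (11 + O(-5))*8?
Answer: 344/3 ≈ 114.67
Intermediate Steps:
O(C) = 2*C/(2 + C) (O(C) = (2*C)/(2 + C) = 2*C/(2 + C))
(11 + O(-5))*8 = (11 + 2*(-5)/(2 - 5))*8 = (11 + 2*(-5)/(-3))*8 = (11 + 2*(-5)*(-⅓))*8 = (11 + 10/3)*8 = (43/3)*8 = 344/3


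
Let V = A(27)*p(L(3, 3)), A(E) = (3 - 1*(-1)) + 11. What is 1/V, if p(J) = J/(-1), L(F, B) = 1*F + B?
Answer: -1/90 ≈ -0.011111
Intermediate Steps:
L(F, B) = B + F (L(F, B) = F + B = B + F)
p(J) = -J (p(J) = J*(-1) = -J)
A(E) = 15 (A(E) = (3 + 1) + 11 = 4 + 11 = 15)
V = -90 (V = 15*(-(3 + 3)) = 15*(-1*6) = 15*(-6) = -90)
1/V = 1/(-90) = -1/90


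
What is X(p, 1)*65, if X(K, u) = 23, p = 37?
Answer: 1495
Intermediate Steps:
X(p, 1)*65 = 23*65 = 1495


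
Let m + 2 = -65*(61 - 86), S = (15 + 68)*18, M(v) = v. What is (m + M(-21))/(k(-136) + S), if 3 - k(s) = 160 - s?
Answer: 1602/1201 ≈ 1.3339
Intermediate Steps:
S = 1494 (S = 83*18 = 1494)
m = 1623 (m = -2 - 65*(61 - 86) = -2 - 65*(-25) = -2 + 1625 = 1623)
k(s) = -157 + s (k(s) = 3 - (160 - s) = 3 + (-160 + s) = -157 + s)
(m + M(-21))/(k(-136) + S) = (1623 - 21)/((-157 - 136) + 1494) = 1602/(-293 + 1494) = 1602/1201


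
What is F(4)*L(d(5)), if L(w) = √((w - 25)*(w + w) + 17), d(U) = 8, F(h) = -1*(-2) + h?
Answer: 6*I*√255 ≈ 95.812*I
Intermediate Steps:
F(h) = 2 + h
L(w) = √(17 + 2*w*(-25 + w)) (L(w) = √((-25 + w)*(2*w) + 17) = √(2*w*(-25 + w) + 17) = √(17 + 2*w*(-25 + w)))
F(4)*L(d(5)) = (2 + 4)*√(17 - 50*8 + 2*8²) = 6*√(17 - 400 + 2*64) = 6*√(17 - 400 + 128) = 6*√(-255) = 6*(I*√255) = 6*I*√255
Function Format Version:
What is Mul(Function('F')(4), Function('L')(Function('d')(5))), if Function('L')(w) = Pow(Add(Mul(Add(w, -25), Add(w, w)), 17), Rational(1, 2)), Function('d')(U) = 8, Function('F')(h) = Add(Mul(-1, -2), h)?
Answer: Mul(6, I, Pow(255, Rational(1, 2))) ≈ Mul(95.812, I)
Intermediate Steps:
Function('F')(h) = Add(2, h)
Function('L')(w) = Pow(Add(17, Mul(2, w, Add(-25, w))), Rational(1, 2)) (Function('L')(w) = Pow(Add(Mul(Add(-25, w), Mul(2, w)), 17), Rational(1, 2)) = Pow(Add(Mul(2, w, Add(-25, w)), 17), Rational(1, 2)) = Pow(Add(17, Mul(2, w, Add(-25, w))), Rational(1, 2)))
Mul(Function('F')(4), Function('L')(Function('d')(5))) = Mul(Add(2, 4), Pow(Add(17, Mul(-50, 8), Mul(2, Pow(8, 2))), Rational(1, 2))) = Mul(6, Pow(Add(17, -400, Mul(2, 64)), Rational(1, 2))) = Mul(6, Pow(Add(17, -400, 128), Rational(1, 2))) = Mul(6, Pow(-255, Rational(1, 2))) = Mul(6, Mul(I, Pow(255, Rational(1, 2)))) = Mul(6, I, Pow(255, Rational(1, 2)))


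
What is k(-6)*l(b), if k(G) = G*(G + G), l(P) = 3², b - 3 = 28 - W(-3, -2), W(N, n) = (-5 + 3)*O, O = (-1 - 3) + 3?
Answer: 648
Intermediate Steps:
O = -1 (O = -4 + 3 = -1)
W(N, n) = 2 (W(N, n) = (-5 + 3)*(-1) = -2*(-1) = 2)
b = 29 (b = 3 + (28 - 1*2) = 3 + (28 - 2) = 3 + 26 = 29)
l(P) = 9
k(G) = 2*G² (k(G) = G*(2*G) = 2*G²)
k(-6)*l(b) = (2*(-6)²)*9 = (2*36)*9 = 72*9 = 648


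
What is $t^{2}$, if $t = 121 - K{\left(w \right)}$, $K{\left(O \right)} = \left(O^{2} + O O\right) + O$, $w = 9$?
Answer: $2500$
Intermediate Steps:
$K{\left(O \right)} = O + 2 O^{2}$ ($K{\left(O \right)} = \left(O^{2} + O^{2}\right) + O = 2 O^{2} + O = O + 2 O^{2}$)
$t = -50$ ($t = 121 - 9 \left(1 + 2 \cdot 9\right) = 121 - 9 \left(1 + 18\right) = 121 - 9 \cdot 19 = 121 - 171 = -50$)
$t^{2} = \left(-50\right)^{2} = 2500$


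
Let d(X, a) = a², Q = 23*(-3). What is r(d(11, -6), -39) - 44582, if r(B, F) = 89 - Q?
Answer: -44424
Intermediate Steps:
Q = -69
r(B, F) = 158 (r(B, F) = 89 - 1*(-69) = 89 + 69 = 158)
r(d(11, -6), -39) - 44582 = 158 - 44582 = -44424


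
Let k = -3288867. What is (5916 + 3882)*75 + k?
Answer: -2554017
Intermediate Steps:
(5916 + 3882)*75 + k = (5916 + 3882)*75 - 3288867 = 9798*75 - 3288867 = 734850 - 3288867 = -2554017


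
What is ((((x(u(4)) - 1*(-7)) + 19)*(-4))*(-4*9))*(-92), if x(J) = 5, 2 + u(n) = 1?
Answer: -410688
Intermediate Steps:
u(n) = -1 (u(n) = -2 + 1 = -1)
((((x(u(4)) - 1*(-7)) + 19)*(-4))*(-4*9))*(-92) = ((((5 - 1*(-7)) + 19)*(-4))*(-4*9))*(-92) = ((((5 + 7) + 19)*(-4))*(-36))*(-92) = (((12 + 19)*(-4))*(-36))*(-92) = ((31*(-4))*(-36))*(-92) = -124*(-36)*(-92) = 4464*(-92) = -410688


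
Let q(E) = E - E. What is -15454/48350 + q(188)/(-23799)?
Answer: -7727/24175 ≈ -0.31963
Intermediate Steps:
q(E) = 0
-15454/48350 + q(188)/(-23799) = -15454/48350 + 0/(-23799) = -15454*1/48350 + 0*(-1/23799) = -7727/24175 + 0 = -7727/24175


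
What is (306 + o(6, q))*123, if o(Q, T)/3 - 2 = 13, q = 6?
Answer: 43173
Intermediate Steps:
o(Q, T) = 45 (o(Q, T) = 6 + 3*13 = 6 + 39 = 45)
(306 + o(6, q))*123 = (306 + 45)*123 = 351*123 = 43173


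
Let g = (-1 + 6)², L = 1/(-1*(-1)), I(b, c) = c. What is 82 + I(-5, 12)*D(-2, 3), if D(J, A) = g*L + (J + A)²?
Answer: 394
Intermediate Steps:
L = 1 (L = 1/1 = 1)
g = 25 (g = 5² = 25)
D(J, A) = 25 + (A + J)² (D(J, A) = 25*1 + (J + A)² = 25 + (A + J)²)
82 + I(-5, 12)*D(-2, 3) = 82 + 12*(25 + (3 - 2)²) = 82 + 12*(25 + 1²) = 82 + 12*(25 + 1) = 82 + 12*26 = 82 + 312 = 394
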